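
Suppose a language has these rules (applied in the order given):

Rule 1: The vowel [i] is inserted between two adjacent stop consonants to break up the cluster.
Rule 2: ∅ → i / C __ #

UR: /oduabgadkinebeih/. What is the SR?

Rule 1 (stop-cluster i-epenthesis): /b/ and /g/ form a stop–stop cluster, so [i] is inserted between them. /d/ and /k/ form a stop–stop cluster, so [i] is inserted between them. /oduabgadkinebeih/ → oduabigadikinebeih.
Rule 2 (final i-epenthesis): the form ends in the consonant /h/, so [i] is inserted word-finally. /oduabigadikinebeih/ → oduabigadikinebeihi.

oduabigadikinebeihi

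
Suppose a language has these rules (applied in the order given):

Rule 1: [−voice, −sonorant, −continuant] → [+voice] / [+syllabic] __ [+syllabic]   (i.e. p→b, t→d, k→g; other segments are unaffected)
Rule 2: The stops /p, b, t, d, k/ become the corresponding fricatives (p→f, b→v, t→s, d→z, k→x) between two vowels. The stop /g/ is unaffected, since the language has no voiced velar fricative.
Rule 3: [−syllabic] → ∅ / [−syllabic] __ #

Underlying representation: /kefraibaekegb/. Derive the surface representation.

kefraivaegeg

Rule 1 (intervocalic voicing): /k/ is a voiceless stop between vowels /e/ and /e/, so it voices to [g]. /kefraibaekegb/ → kefraibaegegb.
Rule 2 (intervocalic spirantization): /b/ is a stop between vowels /i/ and /a/, so it spirantizes to the fricative [v]. /kefraibaegegb/ → kefraivaegegb.
Rule 3 (final cluster simplification): /b/ is the second consonant of a word-final cluster /gb/, so it deletes. /kefraivaegegb/ → kefraivaegeg.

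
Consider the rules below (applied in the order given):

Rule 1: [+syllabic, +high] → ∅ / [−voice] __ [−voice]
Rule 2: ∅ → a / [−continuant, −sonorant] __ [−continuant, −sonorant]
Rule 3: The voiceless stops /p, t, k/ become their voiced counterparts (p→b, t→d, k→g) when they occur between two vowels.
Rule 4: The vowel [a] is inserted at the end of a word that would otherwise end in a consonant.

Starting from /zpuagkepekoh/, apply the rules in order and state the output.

zpuagagebegoha

Rule 1 (high vowel syncope): no segment meets the environment; /zpuagkepekoh/ is unchanged.
Rule 2 (stop-cluster a-epenthesis): /g/ and /k/ form a stop–stop cluster, so [a] is inserted between them. /zpuagkepekoh/ → zpuagakepekoh.
Rule 3 (intervocalic voicing): /k/ is a voiceless stop between vowels /a/ and /e/, so it voices to [g]. /p/ is a voiceless stop between vowels /e/ and /e/, so it voices to [b]. /k/ is a voiceless stop between vowels /e/ and /o/, so it voices to [g]. /zpuagakepekoh/ → zpuagagebegoh.
Rule 4 (final a-epenthesis): the form ends in the consonant /h/, so [a] is inserted word-finally. /zpuagagebegoh/ → zpuagagebegoha.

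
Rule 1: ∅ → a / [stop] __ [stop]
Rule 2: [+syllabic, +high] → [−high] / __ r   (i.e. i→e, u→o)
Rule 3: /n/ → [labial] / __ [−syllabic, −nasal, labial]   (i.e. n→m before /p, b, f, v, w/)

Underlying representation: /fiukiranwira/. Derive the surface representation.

Rule 1 (stop-cluster a-epenthesis): no segment meets the environment; /fiukiranwira/ is unchanged.
Rule 2 (pre-rhotic lowering): /i/ is a high vowel immediately before /r/, so it lowers to [e]. /i/ is a high vowel immediately before /r/, so it lowers to [e]. /fiukiranwira/ → fiukeranwera.
Rule 3 (nasal place assimilation): /n/ precedes the labial consonant /w/, so it assimilates in place to [m]. /fiukeranwera/ → fiukeramwera.

fiukeramwera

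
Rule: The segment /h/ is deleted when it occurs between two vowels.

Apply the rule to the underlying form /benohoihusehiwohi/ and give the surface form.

benooiuseiwoi

/h/ occurs between vowels /o/ and /o/, so it deletes.
/h/ occurs between vowels /i/ and /u/, so it deletes.
/h/ occurs between vowels /e/ and /i/, so it deletes.
/h/ occurs between vowels /o/ and /i/, so it deletes.
Surface form: [benooiuseiwoi].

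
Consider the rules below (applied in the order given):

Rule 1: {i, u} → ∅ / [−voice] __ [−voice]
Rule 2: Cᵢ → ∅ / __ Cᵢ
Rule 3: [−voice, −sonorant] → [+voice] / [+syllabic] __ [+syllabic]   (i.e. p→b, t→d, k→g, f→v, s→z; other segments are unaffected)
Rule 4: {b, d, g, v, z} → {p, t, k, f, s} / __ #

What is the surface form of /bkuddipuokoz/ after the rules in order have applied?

Rule 1 (high vowel syncope): no segment meets the environment; /bkuddipuokoz/ is unchanged.
Rule 2 (degemination): /dd/ is a geminate; the first /d/ deletes. /bkuddipuokoz/ → bkudipuokoz.
Rule 3 (intervocalic voicing): /p/ is a voiceless obstruent between vowels /i/ and /u/, so it voices to [b]. /k/ is a voiceless obstruent between vowels /o/ and /o/, so it voices to [g]. /bkudipuokoz/ → bkudibuogoz.
Rule 4 (final devoicing): /z/ is a voiced obstruent in word-final position, so it devoices to [s]. /bkudibuogoz/ → bkudibuogos.

bkudibuogos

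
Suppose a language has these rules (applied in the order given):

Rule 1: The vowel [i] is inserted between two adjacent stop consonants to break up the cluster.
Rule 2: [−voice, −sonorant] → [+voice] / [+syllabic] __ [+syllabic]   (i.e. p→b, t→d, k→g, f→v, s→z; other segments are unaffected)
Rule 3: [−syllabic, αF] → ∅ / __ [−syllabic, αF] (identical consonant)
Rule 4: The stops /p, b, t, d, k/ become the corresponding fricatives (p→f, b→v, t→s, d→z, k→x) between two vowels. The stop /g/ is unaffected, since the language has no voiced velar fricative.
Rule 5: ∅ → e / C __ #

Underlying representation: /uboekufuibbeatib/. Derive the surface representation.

Rule 1 (stop-cluster i-epenthesis): /b/ and /b/ form a stop–stop cluster, so [i] is inserted between them. /uboekufuibbeatib/ → uboekufuibibeatib.
Rule 2 (intervocalic voicing): /k/ is a voiceless obstruent between vowels /e/ and /u/, so it voices to [g]. /f/ is a voiceless obstruent between vowels /u/ and /u/, so it voices to [v]. /t/ is a voiceless obstruent between vowels /a/ and /i/, so it voices to [d]. /uboekufuibibeatib/ → uboeguvuibibeadib.
Rule 3 (degemination): no segment meets the environment; /uboeguvuibibeadib/ is unchanged.
Rule 4 (intervocalic spirantization): /b/ is a stop between vowels /u/ and /o/, so it spirantizes to the fricative [v]. /b/ is a stop between vowels /i/ and /i/, so it spirantizes to the fricative [v]. /b/ is a stop between vowels /i/ and /e/, so it spirantizes to the fricative [v]. /d/ is a stop between vowels /a/ and /i/, so it spirantizes to the fricative [z]. /uboeguvuibibeadib/ → uvoeguvuiviveazib.
Rule 5 (final e-epenthesis): the form ends in the consonant /b/, so [e] is inserted word-finally. /uvoeguvuiviveazib/ → uvoeguvuiviveazibe.

uvoeguvuiviveazibe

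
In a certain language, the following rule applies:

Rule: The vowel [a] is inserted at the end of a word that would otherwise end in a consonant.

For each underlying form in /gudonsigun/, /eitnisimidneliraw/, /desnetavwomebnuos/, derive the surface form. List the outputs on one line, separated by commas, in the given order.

gudonsiguna, eitnisimidnelirawa, desnetavwomebnuosa

/gudonsigun/: the form ends in the consonant /n/, so [a] is inserted word-finally. → [gudonsiguna].
/eitnisimidneliraw/: the form ends in the consonant /w/, so [a] is inserted word-finally. → [eitnisimidnelirawa].
/desnetavwomebnuos/: the form ends in the consonant /s/, so [a] is inserted word-finally. → [desnetavwomebnuosa].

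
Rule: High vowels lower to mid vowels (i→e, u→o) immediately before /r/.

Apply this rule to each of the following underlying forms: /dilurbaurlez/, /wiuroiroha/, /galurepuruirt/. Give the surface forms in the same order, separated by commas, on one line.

/dilurbaurlez/: /u/ is a high vowel immediately before /r/, so it lowers to [o]. /u/ is a high vowel immediately before /r/, so it lowers to [o]. → [dilorbaorlez].
/wiuroiroha/: /u/ is a high vowel immediately before /r/, so it lowers to [o]. /i/ is a high vowel immediately before /r/, so it lowers to [e]. → [wioroeroha].
/galurepuruirt/: /u/ is a high vowel immediately before /r/, so it lowers to [o]. /u/ is a high vowel immediately before /r/, so it lowers to [o]. /i/ is a high vowel immediately before /r/, so it lowers to [e]. → [galoreporuert].

dilorbaorlez, wioroeroha, galoreporuert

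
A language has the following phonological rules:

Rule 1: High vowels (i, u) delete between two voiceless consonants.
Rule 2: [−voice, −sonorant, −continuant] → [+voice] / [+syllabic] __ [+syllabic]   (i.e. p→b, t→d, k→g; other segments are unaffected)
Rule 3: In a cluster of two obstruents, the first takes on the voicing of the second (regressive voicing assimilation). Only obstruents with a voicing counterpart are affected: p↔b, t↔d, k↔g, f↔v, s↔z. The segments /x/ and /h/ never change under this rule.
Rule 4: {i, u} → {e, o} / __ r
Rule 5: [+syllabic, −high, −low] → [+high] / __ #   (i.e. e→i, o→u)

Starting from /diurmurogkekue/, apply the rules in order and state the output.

Rule 1 (high vowel syncope): no segment meets the environment; /diurmurogkekue/ is unchanged.
Rule 2 (intervocalic voicing): /k/ is a voiceless stop between vowels /e/ and /u/, so it voices to [g]. /diurmurogkekue/ → diurmurogkegue.
Rule 3 (regressive voicing assimilation): /g/ precedes the voiceless obstruent /k/, so it devoices to [k] by assimilation. /diurmurogkegue/ → diurmurokkegue.
Rule 4 (pre-rhotic lowering): /u/ is a high vowel immediately before /r/, so it lowers to [o]. /u/ is a high vowel immediately before /r/, so it lowers to [o]. /diurmurokkegue/ → diormorokkegue.
Rule 5 (final vowel raising): /e/ is a mid vowel in word-final position, so it raises to [i]. /diormorokkegue/ → diormorokkegui.

diormorokkegui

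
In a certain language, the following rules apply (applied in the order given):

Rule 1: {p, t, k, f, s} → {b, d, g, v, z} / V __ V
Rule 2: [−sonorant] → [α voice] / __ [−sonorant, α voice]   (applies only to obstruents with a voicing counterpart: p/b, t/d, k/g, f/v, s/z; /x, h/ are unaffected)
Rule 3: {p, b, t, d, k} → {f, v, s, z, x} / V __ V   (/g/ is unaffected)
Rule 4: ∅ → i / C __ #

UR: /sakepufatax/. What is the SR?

sagevuvazaxi

Rule 1 (intervocalic voicing): /k/ is a voiceless obstruent between vowels /a/ and /e/, so it voices to [g]. /p/ is a voiceless obstruent between vowels /e/ and /u/, so it voices to [b]. /f/ is a voiceless obstruent between vowels /u/ and /a/, so it voices to [v]. /t/ is a voiceless obstruent between vowels /a/ and /a/, so it voices to [d]. /sakepufatax/ → sagebuvadax.
Rule 2 (regressive voicing assimilation): no segment meets the environment; /sagebuvadax/ is unchanged.
Rule 3 (intervocalic spirantization): /b/ is a stop between vowels /e/ and /u/, so it spirantizes to the fricative [v]. /d/ is a stop between vowels /a/ and /a/, so it spirantizes to the fricative [z]. /sagebuvadax/ → sagevuvazax.
Rule 4 (final i-epenthesis): the form ends in the consonant /x/, so [i] is inserted word-finally. /sagevuvazax/ → sagevuvazaxi.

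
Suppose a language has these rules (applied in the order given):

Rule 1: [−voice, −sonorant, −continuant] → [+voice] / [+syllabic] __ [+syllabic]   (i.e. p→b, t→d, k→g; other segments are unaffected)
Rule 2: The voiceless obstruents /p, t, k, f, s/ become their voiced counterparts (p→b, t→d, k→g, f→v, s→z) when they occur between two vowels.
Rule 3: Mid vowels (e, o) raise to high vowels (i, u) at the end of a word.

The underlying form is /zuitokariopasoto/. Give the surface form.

zuidogariobazodu

Rule 1 (intervocalic voicing): /t/ is a voiceless stop between vowels /i/ and /o/, so it voices to [d]. /k/ is a voiceless stop between vowels /o/ and /a/, so it voices to [g]. /p/ is a voiceless stop between vowels /o/ and /a/, so it voices to [b]. /t/ is a voiceless stop between vowels /o/ and /o/, so it voices to [d]. /zuitokariopasoto/ → zuidogariobasodo.
Rule 2 (intervocalic voicing): /s/ is a voiceless obstruent between vowels /a/ and /o/, so it voices to [z]. /zuidogariobasodo/ → zuidogariobazodo.
Rule 3 (final vowel raising): /o/ is a mid vowel in word-final position, so it raises to [u]. /zuidogariobazodo/ → zuidogariobazodu.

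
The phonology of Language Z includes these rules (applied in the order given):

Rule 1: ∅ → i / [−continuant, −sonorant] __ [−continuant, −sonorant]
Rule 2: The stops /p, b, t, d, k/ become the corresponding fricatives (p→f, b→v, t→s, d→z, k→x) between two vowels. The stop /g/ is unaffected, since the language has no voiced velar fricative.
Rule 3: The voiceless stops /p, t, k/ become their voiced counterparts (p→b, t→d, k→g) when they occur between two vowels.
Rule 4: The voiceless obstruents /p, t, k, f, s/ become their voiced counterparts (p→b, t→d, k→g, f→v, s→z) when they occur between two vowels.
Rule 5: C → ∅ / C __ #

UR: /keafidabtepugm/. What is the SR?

keavizavizevug

Rule 1 (stop-cluster i-epenthesis): /b/ and /t/ form a stop–stop cluster, so [i] is inserted between them. /keafidabtepugm/ → keafidabitepugm.
Rule 2 (intervocalic spirantization): /d/ is a stop between vowels /i/ and /a/, so it spirantizes to the fricative [z]. /b/ is a stop between vowels /a/ and /i/, so it spirantizes to the fricative [v]. /t/ is a stop between vowels /i/ and /e/, so it spirantizes to the fricative [s]. /p/ is a stop between vowels /e/ and /u/, so it spirantizes to the fricative [f]. /keafidabitepugm/ → keafizavisefugm.
Rule 3 (intervocalic voicing): no segment meets the environment; /keafizavisefugm/ is unchanged.
Rule 4 (intervocalic voicing): /f/ is a voiceless obstruent between vowels /a/ and /i/, so it voices to [v]. /s/ is a voiceless obstruent between vowels /i/ and /e/, so it voices to [z]. /f/ is a voiceless obstruent between vowels /e/ and /u/, so it voices to [v]. /keafizavisefugm/ → keavizavizevugm.
Rule 5 (final cluster simplification): /m/ is the second consonant of a word-final cluster /gm/, so it deletes. /keavizavizevugm/ → keavizavizevug.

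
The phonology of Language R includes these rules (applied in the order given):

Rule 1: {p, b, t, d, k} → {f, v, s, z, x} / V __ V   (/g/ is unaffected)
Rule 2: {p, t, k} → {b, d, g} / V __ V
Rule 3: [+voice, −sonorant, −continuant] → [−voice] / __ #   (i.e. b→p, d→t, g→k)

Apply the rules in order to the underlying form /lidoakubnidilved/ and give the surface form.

Rule 1 (intervocalic spirantization): /d/ is a stop between vowels /i/ and /o/, so it spirantizes to the fricative [z]. /k/ is a stop between vowels /a/ and /u/, so it spirantizes to the fricative [x]. /d/ is a stop between vowels /i/ and /i/, so it spirantizes to the fricative [z]. /lidoakubnidilved/ → lizoaxubnizilved.
Rule 2 (intervocalic voicing): no segment meets the environment; /lizoaxubnizilved/ is unchanged.
Rule 3 (final devoicing): /d/ is a voiced stop in word-final position, so it devoices to [t]. /lizoaxubnizilved/ → lizoaxubnizilvet.

lizoaxubnizilvet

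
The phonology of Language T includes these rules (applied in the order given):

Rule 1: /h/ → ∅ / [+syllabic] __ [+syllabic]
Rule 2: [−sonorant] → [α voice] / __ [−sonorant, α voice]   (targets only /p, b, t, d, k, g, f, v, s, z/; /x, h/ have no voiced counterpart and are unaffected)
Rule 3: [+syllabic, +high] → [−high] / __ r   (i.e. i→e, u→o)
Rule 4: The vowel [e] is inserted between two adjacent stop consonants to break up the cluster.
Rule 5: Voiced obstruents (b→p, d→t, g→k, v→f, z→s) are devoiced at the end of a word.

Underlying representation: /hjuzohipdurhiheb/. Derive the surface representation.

Rule 1 (intervocalic h-deletion): /h/ occurs between vowels /o/ and /i/, so it deletes. /h/ occurs between vowels /i/ and /e/, so it deletes. /hjuzohipdurhiheb/ → hjuzoipdurhieb.
Rule 2 (regressive voicing assimilation): /p/ precedes the voiced obstruent /d/, so it voices to [b] by assimilation. /hjuzoipdurhieb/ → hjuzoibdurhieb.
Rule 3 (pre-rhotic lowering): /u/ is a high vowel immediately before /r/, so it lowers to [o]. /hjuzoibdurhieb/ → hjuzoibdorhieb.
Rule 4 (stop-cluster e-epenthesis): /b/ and /d/ form a stop–stop cluster, so [e] is inserted between them. /hjuzoibdorhieb/ → hjuzoibedorhieb.
Rule 5 (final devoicing): /b/ is a voiced obstruent in word-final position, so it devoices to [p]. /hjuzoibedorhieb/ → hjuzoibedorhiep.

hjuzoibedorhiep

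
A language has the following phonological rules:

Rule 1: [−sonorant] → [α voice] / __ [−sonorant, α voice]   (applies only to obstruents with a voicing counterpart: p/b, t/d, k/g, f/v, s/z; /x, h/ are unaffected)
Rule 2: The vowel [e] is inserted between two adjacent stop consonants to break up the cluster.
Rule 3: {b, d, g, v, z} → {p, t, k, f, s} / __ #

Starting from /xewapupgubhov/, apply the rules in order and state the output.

Rule 1 (regressive voicing assimilation): /p/ precedes the voiced obstruent /g/, so it voices to [b] by assimilation. /b/ precedes the voiceless obstruent /h/, so it devoices to [p] by assimilation. /xewapupgubhov/ → xewapubguphov.
Rule 2 (stop-cluster e-epenthesis): /b/ and /g/ form a stop–stop cluster, so [e] is inserted between them. /xewapubguphov/ → xewapubeguphov.
Rule 3 (final devoicing): /v/ is a voiced obstruent in word-final position, so it devoices to [f]. /xewapubeguphov/ → xewapubeguphof.

xewapubeguphof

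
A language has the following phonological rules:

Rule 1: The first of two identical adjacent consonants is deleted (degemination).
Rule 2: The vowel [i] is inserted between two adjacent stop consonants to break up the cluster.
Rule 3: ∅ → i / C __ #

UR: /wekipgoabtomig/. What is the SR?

Rule 1 (degemination): no segment meets the environment; /wekipgoabtomig/ is unchanged.
Rule 2 (stop-cluster i-epenthesis): /p/ and /g/ form a stop–stop cluster, so [i] is inserted between them. /b/ and /t/ form a stop–stop cluster, so [i] is inserted between them. /wekipgoabtomig/ → wekipigoabitomig.
Rule 3 (final i-epenthesis): the form ends in the consonant /g/, so [i] is inserted word-finally. /wekipigoabitomig/ → wekipigoabitomigi.

wekipigoabitomigi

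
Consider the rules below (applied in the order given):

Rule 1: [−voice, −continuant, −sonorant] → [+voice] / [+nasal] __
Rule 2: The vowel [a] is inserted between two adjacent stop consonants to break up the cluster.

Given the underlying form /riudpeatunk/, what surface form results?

Rule 1 (post-nasal voicing): /k/ is a voiceless stop immediately after the nasal /n/, so it voices to [g]. /riudpeatunk/ → riudpeatung.
Rule 2 (stop-cluster a-epenthesis): /d/ and /p/ form a stop–stop cluster, so [a] is inserted between them. /riudpeatung/ → riudapeatung.

riudapeatung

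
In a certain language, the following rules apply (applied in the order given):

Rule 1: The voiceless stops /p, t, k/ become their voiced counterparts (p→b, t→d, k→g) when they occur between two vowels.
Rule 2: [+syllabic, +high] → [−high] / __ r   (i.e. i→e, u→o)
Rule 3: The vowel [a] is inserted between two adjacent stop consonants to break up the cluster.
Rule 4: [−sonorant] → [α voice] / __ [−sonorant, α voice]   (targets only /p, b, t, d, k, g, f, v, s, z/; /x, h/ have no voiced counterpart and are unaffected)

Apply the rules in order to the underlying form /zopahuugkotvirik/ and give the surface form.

zobahuugakodverik

Rule 1 (intervocalic voicing): /p/ is a voiceless stop between vowels /o/ and /a/, so it voices to [b]. /zopahuugkotvirik/ → zobahuugkotvirik.
Rule 2 (pre-rhotic lowering): /i/ is a high vowel immediately before /r/, so it lowers to [e]. /zobahuugkotvirik/ → zobahuugkotverik.
Rule 3 (stop-cluster a-epenthesis): /g/ and /k/ form a stop–stop cluster, so [a] is inserted between them. /zobahuugkotverik/ → zobahuugakotverik.
Rule 4 (regressive voicing assimilation): /t/ precedes the voiced obstruent /v/, so it voices to [d] by assimilation. /zobahuugakotverik/ → zobahuugakodverik.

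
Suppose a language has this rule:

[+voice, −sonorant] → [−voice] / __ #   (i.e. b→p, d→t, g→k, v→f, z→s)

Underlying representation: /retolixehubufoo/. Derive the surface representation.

No segment of /retolixehubufoo/ meets the structural description of the rule, so the form surfaces unchanged.

retolixehubufoo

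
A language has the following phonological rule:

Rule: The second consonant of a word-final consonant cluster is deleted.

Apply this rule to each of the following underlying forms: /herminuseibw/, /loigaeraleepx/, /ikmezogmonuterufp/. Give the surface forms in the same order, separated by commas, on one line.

herminuseib, loigaeraleep, ikmezogmonuteruf

/herminuseibw/: /w/ is the second consonant of a word-final cluster /bw/, so it deletes. → [herminuseib].
/loigaeraleepx/: /x/ is the second consonant of a word-final cluster /px/, so it deletes. → [loigaeraleep].
/ikmezogmonuterufp/: /p/ is the second consonant of a word-final cluster /fp/, so it deletes. → [ikmezogmonuteruf].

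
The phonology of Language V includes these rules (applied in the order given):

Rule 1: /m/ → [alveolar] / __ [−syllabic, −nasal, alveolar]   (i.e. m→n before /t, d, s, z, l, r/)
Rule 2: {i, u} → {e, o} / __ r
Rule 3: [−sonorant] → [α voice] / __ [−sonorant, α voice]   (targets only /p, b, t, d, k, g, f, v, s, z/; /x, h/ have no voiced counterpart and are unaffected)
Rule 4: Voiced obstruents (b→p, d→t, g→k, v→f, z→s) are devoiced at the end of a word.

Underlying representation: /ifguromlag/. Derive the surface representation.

ivgoronlak

Rule 1 (nasal place assimilation): /m/ precedes the alveolar consonant /l/, so it assimilates in place to [n]. /ifguromlag/ → ifguronlag.
Rule 2 (pre-rhotic lowering): /u/ is a high vowel immediately before /r/, so it lowers to [o]. /ifguronlag/ → ifgoronlag.
Rule 3 (regressive voicing assimilation): /f/ precedes the voiced obstruent /g/, so it voices to [v] by assimilation. /ifgoronlag/ → ivgoronlag.
Rule 4 (final devoicing): /g/ is a voiced obstruent in word-final position, so it devoices to [k]. /ivgoronlag/ → ivgoronlak.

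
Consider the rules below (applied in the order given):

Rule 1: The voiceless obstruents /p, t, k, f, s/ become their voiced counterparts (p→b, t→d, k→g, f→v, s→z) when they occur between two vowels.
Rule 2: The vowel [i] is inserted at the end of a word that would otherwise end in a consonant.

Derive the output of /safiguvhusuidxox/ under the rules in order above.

Rule 1 (intervocalic voicing): /f/ is a voiceless obstruent between vowels /a/ and /i/, so it voices to [v]. /s/ is a voiceless obstruent between vowels /u/ and /u/, so it voices to [z]. /safiguvhusuidxox/ → saviguvhuzuidxox.
Rule 2 (final i-epenthesis): the form ends in the consonant /x/, so [i] is inserted word-finally. /saviguvhuzuidxox/ → saviguvhuzuidxoxi.

saviguvhuzuidxoxi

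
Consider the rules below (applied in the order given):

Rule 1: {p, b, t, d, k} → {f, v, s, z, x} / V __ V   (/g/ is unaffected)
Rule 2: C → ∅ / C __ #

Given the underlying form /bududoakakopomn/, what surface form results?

buzuzoaxaxofom

Rule 1 (intervocalic spirantization): /d/ is a stop between vowels /u/ and /u/, so it spirantizes to the fricative [z]. /d/ is a stop between vowels /u/ and /o/, so it spirantizes to the fricative [z]. /k/ is a stop between vowels /a/ and /a/, so it spirantizes to the fricative [x]. /k/ is a stop between vowels /a/ and /o/, so it spirantizes to the fricative [x]. /p/ is a stop between vowels /o/ and /o/, so it spirantizes to the fricative [f]. /bududoakakopomn/ → buzuzoaxaxofomn.
Rule 2 (final cluster simplification): /n/ is the second consonant of a word-final cluster /mn/, so it deletes. /buzuzoaxaxofomn/ → buzuzoaxaxofom.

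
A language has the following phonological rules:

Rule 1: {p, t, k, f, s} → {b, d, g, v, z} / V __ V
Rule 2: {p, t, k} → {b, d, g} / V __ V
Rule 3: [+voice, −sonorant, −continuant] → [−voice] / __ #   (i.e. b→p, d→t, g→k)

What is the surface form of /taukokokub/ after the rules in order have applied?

taugogogup

Rule 1 (intervocalic voicing): /k/ is a voiceless obstruent between vowels /u/ and /o/, so it voices to [g]. /k/ is a voiceless obstruent between vowels /o/ and /o/, so it voices to [g]. /k/ is a voiceless obstruent between vowels /o/ and /u/, so it voices to [g]. /taukokokub/ → taugogogub.
Rule 2 (intervocalic voicing): no segment meets the environment; /taugogogub/ is unchanged.
Rule 3 (final devoicing): /b/ is a voiced stop in word-final position, so it devoices to [p]. /taugogogub/ → taugogogup.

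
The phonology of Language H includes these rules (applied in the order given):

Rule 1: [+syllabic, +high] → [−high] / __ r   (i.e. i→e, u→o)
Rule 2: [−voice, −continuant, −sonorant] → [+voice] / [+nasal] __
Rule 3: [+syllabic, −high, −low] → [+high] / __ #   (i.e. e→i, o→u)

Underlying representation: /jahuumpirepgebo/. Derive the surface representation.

Rule 1 (pre-rhotic lowering): /i/ is a high vowel immediately before /r/, so it lowers to [e]. /jahuumpirepgebo/ → jahuumperepgebo.
Rule 2 (post-nasal voicing): /p/ is a voiceless stop immediately after the nasal /m/, so it voices to [b]. /jahuumperepgebo/ → jahuumberepgebo.
Rule 3 (final vowel raising): /o/ is a mid vowel in word-final position, so it raises to [u]. /jahuumberepgebo/ → jahuumberepgebu.

jahuumberepgebu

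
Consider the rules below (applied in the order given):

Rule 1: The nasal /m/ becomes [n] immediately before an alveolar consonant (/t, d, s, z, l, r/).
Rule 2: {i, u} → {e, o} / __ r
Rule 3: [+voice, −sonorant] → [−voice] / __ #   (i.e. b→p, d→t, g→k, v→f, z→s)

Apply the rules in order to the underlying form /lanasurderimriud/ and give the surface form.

lanasorderinriut

Rule 1 (nasal place assimilation): /m/ precedes the alveolar consonant /r/, so it assimilates in place to [n]. /lanasurderimriud/ → lanasurderinriud.
Rule 2 (pre-rhotic lowering): /u/ is a high vowel immediately before /r/, so it lowers to [o]. /lanasurderinriud/ → lanasorderinriud.
Rule 3 (final devoicing): /d/ is a voiced obstruent in word-final position, so it devoices to [t]. /lanasorderinriud/ → lanasorderinriut.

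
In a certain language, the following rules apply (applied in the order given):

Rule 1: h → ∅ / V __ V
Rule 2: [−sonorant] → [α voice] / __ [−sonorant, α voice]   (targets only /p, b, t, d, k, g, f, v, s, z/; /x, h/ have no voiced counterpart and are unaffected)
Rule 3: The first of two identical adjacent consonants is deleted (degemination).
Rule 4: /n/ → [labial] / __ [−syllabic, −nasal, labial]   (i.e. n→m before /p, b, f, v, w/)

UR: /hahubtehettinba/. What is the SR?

Rule 1 (intervocalic h-deletion): /h/ occurs between vowels /a/ and /u/, so it deletes. /h/ occurs between vowels /e/ and /e/, so it deletes. /hahubtehettinba/ → haubteettinba.
Rule 2 (regressive voicing assimilation): /b/ precedes the voiceless obstruent /t/, so it devoices to [p] by assimilation. /haubteettinba/ → haupteettinba.
Rule 3 (degemination): /tt/ is a geminate; the first /t/ deletes. /haupteettinba/ → haupteetinba.
Rule 4 (nasal place assimilation): /n/ precedes the labial consonant /b/, so it assimilates in place to [m]. /haupteetinba/ → haupteetimba.

haupteetimba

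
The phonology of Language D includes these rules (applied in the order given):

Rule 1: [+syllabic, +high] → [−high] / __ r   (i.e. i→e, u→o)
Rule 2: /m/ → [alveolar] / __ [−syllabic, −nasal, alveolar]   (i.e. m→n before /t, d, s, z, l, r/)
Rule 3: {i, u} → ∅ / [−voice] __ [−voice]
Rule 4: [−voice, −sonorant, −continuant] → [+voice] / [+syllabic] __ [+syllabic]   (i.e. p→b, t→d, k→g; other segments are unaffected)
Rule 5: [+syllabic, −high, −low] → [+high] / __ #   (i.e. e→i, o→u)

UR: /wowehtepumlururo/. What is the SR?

Rule 1 (pre-rhotic lowering): /u/ is a high vowel immediately before /r/, so it lowers to [o]. /u/ is a high vowel immediately before /r/, so it lowers to [o]. /wowehtepumlururo/ → wowehtepumlororo.
Rule 2 (nasal place assimilation): /m/ precedes the alveolar consonant /l/, so it assimilates in place to [n]. /wowehtepumlororo/ → wowehtepunlororo.
Rule 3 (high vowel syncope): no segment meets the environment; /wowehtepunlororo/ is unchanged.
Rule 4 (intervocalic voicing): /p/ is a voiceless stop between vowels /e/ and /u/, so it voices to [b]. /wowehtepunlororo/ → wowehtebunlororo.
Rule 5 (final vowel raising): /o/ is a mid vowel in word-final position, so it raises to [u]. /wowehtebunlororo/ → wowehtebunlororu.

wowehtebunlororu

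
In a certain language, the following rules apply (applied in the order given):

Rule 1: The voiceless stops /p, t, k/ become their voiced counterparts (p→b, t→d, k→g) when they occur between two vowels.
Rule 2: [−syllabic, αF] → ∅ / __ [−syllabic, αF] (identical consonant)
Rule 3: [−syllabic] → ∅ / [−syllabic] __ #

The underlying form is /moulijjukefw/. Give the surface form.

moulijugef

Rule 1 (intervocalic voicing): /k/ is a voiceless stop between vowels /u/ and /e/, so it voices to [g]. /moulijjukefw/ → moulijjugefw.
Rule 2 (degemination): /jj/ is a geminate; the first /j/ deletes. /moulijjugefw/ → moulijugefw.
Rule 3 (final cluster simplification): /w/ is the second consonant of a word-final cluster /fw/, so it deletes. /moulijugefw/ → moulijugef.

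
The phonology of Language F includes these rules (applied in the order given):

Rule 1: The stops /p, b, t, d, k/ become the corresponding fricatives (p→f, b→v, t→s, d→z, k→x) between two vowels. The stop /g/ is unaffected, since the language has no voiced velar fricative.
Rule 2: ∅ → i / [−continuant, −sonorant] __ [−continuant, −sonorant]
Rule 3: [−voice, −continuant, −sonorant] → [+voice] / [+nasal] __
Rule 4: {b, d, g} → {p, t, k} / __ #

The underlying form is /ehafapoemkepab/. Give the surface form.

Rule 1 (intervocalic spirantization): /p/ is a stop between vowels /a/ and /o/, so it spirantizes to the fricative [f]. /p/ is a stop between vowels /e/ and /a/, so it spirantizes to the fricative [f]. /ehafapoemkepab/ → ehafafoemkefab.
Rule 2 (stop-cluster i-epenthesis): no segment meets the environment; /ehafafoemkefab/ is unchanged.
Rule 3 (post-nasal voicing): /k/ is a voiceless stop immediately after the nasal /m/, so it voices to [g]. /ehafafoemkefab/ → ehafafoemgefab.
Rule 4 (final devoicing): /b/ is a voiced stop in word-final position, so it devoices to [p]. /ehafafoemgefab/ → ehafafoemgefap.

ehafafoemgefap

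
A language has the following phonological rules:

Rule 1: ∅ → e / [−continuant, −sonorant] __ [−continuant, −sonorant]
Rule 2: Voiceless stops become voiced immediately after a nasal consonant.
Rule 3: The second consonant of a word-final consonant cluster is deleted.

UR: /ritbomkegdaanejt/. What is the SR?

Rule 1 (stop-cluster e-epenthesis): /t/ and /b/ form a stop–stop cluster, so [e] is inserted between them. /g/ and /d/ form a stop–stop cluster, so [e] is inserted between them. /ritbomkegdaanejt/ → ritebomkegedaanejt.
Rule 2 (post-nasal voicing): /k/ is a voiceless stop immediately after the nasal /m/, so it voices to [g]. /ritebomkegedaanejt/ → ritebomgegedaanejt.
Rule 3 (final cluster simplification): /t/ is the second consonant of a word-final cluster /jt/, so it deletes. /ritebomgegedaanejt/ → ritebomgegedaanej.

ritebomgegedaanej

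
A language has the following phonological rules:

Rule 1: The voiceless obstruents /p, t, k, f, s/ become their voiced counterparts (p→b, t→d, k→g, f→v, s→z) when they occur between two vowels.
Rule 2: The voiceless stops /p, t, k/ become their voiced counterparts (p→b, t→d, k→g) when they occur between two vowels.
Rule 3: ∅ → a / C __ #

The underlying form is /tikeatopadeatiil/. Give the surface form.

tigeadobadeadiila

Rule 1 (intervocalic voicing): /k/ is a voiceless obstruent between vowels /i/ and /e/, so it voices to [g]. /t/ is a voiceless obstruent between vowels /a/ and /o/, so it voices to [d]. /p/ is a voiceless obstruent between vowels /o/ and /a/, so it voices to [b]. /t/ is a voiceless obstruent between vowels /a/ and /i/, so it voices to [d]. /tikeatopadeatiil/ → tigeadobadeadiil.
Rule 2 (intervocalic voicing): no segment meets the environment; /tigeadobadeadiil/ is unchanged.
Rule 3 (final a-epenthesis): the form ends in the consonant /l/, so [a] is inserted word-finally. /tigeadobadeadiil/ → tigeadobadeadiila.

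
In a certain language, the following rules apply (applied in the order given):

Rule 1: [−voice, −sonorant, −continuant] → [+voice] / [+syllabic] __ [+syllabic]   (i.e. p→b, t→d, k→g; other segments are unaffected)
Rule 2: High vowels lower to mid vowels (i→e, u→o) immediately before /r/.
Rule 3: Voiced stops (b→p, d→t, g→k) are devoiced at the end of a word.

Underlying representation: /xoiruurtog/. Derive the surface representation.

xoeruortok

Rule 1 (intervocalic voicing): no segment meets the environment; /xoiruurtog/ is unchanged.
Rule 2 (pre-rhotic lowering): /i/ is a high vowel immediately before /r/, so it lowers to [e]. /u/ is a high vowel immediately before /r/, so it lowers to [o]. /xoiruurtog/ → xoeruortog.
Rule 3 (final devoicing): /g/ is a voiced stop in word-final position, so it devoices to [k]. /xoeruortog/ → xoeruortok.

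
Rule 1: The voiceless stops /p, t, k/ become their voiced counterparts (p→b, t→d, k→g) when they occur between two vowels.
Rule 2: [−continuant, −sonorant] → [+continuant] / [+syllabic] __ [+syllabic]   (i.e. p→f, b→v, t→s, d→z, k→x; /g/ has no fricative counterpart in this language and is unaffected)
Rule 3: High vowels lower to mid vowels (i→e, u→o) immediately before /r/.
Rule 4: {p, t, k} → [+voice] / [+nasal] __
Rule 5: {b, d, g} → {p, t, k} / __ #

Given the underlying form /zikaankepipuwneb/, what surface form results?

Rule 1 (intervocalic voicing): /k/ is a voiceless stop between vowels /i/ and /a/, so it voices to [g]. /p/ is a voiceless stop between vowels /e/ and /i/, so it voices to [b]. /p/ is a voiceless stop between vowels /i/ and /u/, so it voices to [b]. /zikaankepipuwneb/ → zigaankebibuwneb.
Rule 2 (intervocalic spirantization): /b/ is a stop between vowels /e/ and /i/, so it spirantizes to the fricative [v]. /b/ is a stop between vowels /i/ and /u/, so it spirantizes to the fricative [v]. /zigaankebibuwneb/ → zigaankevivuwneb.
Rule 3 (pre-rhotic lowering): no segment meets the environment; /zigaankevivuwneb/ is unchanged.
Rule 4 (post-nasal voicing): /k/ is a voiceless stop immediately after the nasal /n/, so it voices to [g]. /zigaankevivuwneb/ → zigaangevivuwneb.
Rule 5 (final devoicing): /b/ is a voiced stop in word-final position, so it devoices to [p]. /zigaangevivuwneb/ → zigaangevivuwnep.

zigaangevivuwnep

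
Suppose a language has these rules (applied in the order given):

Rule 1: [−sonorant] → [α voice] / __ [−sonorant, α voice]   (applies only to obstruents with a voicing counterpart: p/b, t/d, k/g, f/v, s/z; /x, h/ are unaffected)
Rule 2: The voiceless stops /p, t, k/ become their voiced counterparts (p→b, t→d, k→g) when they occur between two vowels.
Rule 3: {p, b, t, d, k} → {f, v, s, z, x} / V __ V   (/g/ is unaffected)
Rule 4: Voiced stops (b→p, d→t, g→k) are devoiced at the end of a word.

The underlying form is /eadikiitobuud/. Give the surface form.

eazigiizovuut

Rule 1 (regressive voicing assimilation): no segment meets the environment; /eadikiitobuud/ is unchanged.
Rule 2 (intervocalic voicing): /k/ is a voiceless stop between vowels /i/ and /i/, so it voices to [g]. /t/ is a voiceless stop between vowels /i/ and /o/, so it voices to [d]. /eadikiitobuud/ → eadigiidobuud.
Rule 3 (intervocalic spirantization): /d/ is a stop between vowels /a/ and /i/, so it spirantizes to the fricative [z]. /d/ is a stop between vowels /i/ and /o/, so it spirantizes to the fricative [z]. /b/ is a stop between vowels /o/ and /u/, so it spirantizes to the fricative [v]. /eadigiidobuud/ → eazigiizovuud.
Rule 4 (final devoicing): /d/ is a voiced stop in word-final position, so it devoices to [t]. /eazigiizovuud/ → eazigiizovuut.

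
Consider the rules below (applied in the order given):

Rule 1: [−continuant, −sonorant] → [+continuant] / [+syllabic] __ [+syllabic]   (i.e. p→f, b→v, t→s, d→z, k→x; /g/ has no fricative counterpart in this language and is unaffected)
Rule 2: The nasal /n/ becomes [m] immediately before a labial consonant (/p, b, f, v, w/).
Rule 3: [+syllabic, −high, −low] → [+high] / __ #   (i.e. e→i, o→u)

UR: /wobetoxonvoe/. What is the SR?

Rule 1 (intervocalic spirantization): /b/ is a stop between vowels /o/ and /e/, so it spirantizes to the fricative [v]. /t/ is a stop between vowels /e/ and /o/, so it spirantizes to the fricative [s]. /wobetoxonvoe/ → wovesoxonvoe.
Rule 2 (nasal place assimilation): /n/ precedes the labial consonant /v/, so it assimilates in place to [m]. /wovesoxonvoe/ → wovesoxomvoe.
Rule 3 (final vowel raising): /e/ is a mid vowel in word-final position, so it raises to [i]. /wovesoxomvoe/ → wovesoxomvoi.

wovesoxomvoi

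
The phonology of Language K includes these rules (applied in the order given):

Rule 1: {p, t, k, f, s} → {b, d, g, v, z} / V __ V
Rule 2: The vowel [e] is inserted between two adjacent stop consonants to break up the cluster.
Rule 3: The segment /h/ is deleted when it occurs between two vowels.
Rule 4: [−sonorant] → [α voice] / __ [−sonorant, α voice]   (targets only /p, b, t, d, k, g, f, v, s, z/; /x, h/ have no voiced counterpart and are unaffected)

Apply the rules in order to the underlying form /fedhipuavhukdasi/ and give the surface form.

fethibuafhukedazi

Rule 1 (intervocalic voicing): /p/ is a voiceless obstruent between vowels /i/ and /u/, so it voices to [b]. /s/ is a voiceless obstruent between vowels /a/ and /i/, so it voices to [z]. /fedhipuavhukdasi/ → fedhibuavhukdazi.
Rule 2 (stop-cluster e-epenthesis): /k/ and /d/ form a stop–stop cluster, so [e] is inserted between them. /fedhibuavhukdazi/ → fedhibuavhukedazi.
Rule 3 (intervocalic h-deletion): no segment meets the environment; /fedhibuavhukedazi/ is unchanged.
Rule 4 (regressive voicing assimilation): /d/ precedes the voiceless obstruent /h/, so it devoices to [t] by assimilation. /v/ precedes the voiceless obstruent /h/, so it devoices to [f] by assimilation. /fedhibuavhukedazi/ → fethibuafhukedazi.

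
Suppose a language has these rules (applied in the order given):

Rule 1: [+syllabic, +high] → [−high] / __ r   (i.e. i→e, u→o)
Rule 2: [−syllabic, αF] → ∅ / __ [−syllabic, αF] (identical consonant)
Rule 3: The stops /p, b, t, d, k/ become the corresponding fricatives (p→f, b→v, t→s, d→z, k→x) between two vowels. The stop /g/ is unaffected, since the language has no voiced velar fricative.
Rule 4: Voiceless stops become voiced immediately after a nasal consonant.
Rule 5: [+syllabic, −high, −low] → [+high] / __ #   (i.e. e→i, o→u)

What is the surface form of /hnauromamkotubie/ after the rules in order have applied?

Rule 1 (pre-rhotic lowering): /u/ is a high vowel immediately before /r/, so it lowers to [o]. /hnauromamkotubie/ → hnaoromamkotubie.
Rule 2 (degemination): no segment meets the environment; /hnaoromamkotubie/ is unchanged.
Rule 3 (intervocalic spirantization): /t/ is a stop between vowels /o/ and /u/, so it spirantizes to the fricative [s]. /b/ is a stop between vowels /u/ and /i/, so it spirantizes to the fricative [v]. /hnaoromamkotubie/ → hnaoromamkosuvie.
Rule 4 (post-nasal voicing): /k/ is a voiceless stop immediately after the nasal /m/, so it voices to [g]. /hnaoromamkosuvie/ → hnaoromamgosuvie.
Rule 5 (final vowel raising): /e/ is a mid vowel in word-final position, so it raises to [i]. /hnaoromamgosuvie/ → hnaoromamgosuvii.

hnaoromamgosuvii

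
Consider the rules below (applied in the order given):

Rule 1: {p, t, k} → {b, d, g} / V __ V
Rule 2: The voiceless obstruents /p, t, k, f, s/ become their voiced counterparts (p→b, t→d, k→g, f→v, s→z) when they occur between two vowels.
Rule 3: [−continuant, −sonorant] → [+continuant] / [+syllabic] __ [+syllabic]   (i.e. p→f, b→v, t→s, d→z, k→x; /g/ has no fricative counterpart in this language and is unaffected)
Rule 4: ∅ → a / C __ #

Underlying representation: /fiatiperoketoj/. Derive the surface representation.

Rule 1 (intervocalic voicing): /t/ is a voiceless stop between vowels /a/ and /i/, so it voices to [d]. /p/ is a voiceless stop between vowels /i/ and /e/, so it voices to [b]. /k/ is a voiceless stop between vowels /o/ and /e/, so it voices to [g]. /t/ is a voiceless stop between vowels /e/ and /o/, so it voices to [d]. /fiatiperoketoj/ → fiadiberogedoj.
Rule 2 (intervocalic voicing): no segment meets the environment; /fiadiberogedoj/ is unchanged.
Rule 3 (intervocalic spirantization): /d/ is a stop between vowels /a/ and /i/, so it spirantizes to the fricative [z]. /b/ is a stop between vowels /i/ and /e/, so it spirantizes to the fricative [v]. /d/ is a stop between vowels /e/ and /o/, so it spirantizes to the fricative [z]. /fiadiberogedoj/ → fiaziverogezoj.
Rule 4 (final a-epenthesis): the form ends in the consonant /j/, so [a] is inserted word-finally. /fiaziverogezoj/ → fiaziverogezoja.

fiaziverogezoja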